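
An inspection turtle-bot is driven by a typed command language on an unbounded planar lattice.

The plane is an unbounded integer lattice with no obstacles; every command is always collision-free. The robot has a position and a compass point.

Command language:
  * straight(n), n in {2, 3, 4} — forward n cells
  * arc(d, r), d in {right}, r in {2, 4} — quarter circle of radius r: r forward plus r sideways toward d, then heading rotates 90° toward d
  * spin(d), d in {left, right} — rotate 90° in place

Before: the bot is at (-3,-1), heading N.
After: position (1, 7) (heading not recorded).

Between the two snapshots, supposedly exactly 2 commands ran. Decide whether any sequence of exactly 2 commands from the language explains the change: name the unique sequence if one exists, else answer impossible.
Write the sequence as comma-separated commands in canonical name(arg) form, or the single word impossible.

straight(4), arc(right, 4)

key: running arc(right, 4) before straight(4) would end elsewhere — order is forced
t0: at (-3,-1), heading N
t=1 straight(4) ⇒ at (-3,3), heading N
t=2 arc(right, 4) ⇒ at (1,7), heading E
no rival 2-sequence matches.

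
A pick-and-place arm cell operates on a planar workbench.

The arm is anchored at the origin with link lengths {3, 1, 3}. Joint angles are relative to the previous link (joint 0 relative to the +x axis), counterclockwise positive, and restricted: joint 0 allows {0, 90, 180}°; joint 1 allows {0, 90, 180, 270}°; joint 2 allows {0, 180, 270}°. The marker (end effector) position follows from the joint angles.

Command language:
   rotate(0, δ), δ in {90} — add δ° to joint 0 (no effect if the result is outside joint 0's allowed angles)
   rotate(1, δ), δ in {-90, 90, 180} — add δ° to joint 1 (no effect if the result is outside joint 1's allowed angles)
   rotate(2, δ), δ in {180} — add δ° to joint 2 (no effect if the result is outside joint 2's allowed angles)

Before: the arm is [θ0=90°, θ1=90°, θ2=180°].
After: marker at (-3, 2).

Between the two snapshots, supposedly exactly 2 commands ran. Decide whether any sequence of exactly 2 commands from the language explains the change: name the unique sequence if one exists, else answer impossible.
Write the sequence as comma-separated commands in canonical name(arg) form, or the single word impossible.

begin: [θ0=90°, θ1=90°, θ2=180°]
step 1 (rotate(0, 90)): [θ0=180°, θ1=90°, θ2=180°]
step 2 (rotate(0, 90)): [θ0=180°, θ1=90°, θ2=180°]
no rival 2-sequence matches.

rotate(0, 90), rotate(0, 90)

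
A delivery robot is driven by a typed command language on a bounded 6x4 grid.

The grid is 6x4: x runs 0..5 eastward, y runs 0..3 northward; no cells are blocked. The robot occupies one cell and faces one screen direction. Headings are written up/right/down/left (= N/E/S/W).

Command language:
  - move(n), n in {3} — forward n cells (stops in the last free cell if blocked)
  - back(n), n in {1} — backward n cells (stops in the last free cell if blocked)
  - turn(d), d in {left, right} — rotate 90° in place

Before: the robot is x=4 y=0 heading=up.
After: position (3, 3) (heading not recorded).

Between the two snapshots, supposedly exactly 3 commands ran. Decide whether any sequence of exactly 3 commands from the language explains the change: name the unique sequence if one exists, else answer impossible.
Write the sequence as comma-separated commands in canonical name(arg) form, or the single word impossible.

move(3), turn(right), back(1)

key: running back(1) before move(3) would end elsewhere — order is forced
start: x=4 y=0 heading=up
[1] after move(3): x=4 y=3 heading=up
[2] after turn(right): x=4 y=3 heading=right
[3] after back(1): x=3 y=3 heading=right
no other 3-command option fits: unique.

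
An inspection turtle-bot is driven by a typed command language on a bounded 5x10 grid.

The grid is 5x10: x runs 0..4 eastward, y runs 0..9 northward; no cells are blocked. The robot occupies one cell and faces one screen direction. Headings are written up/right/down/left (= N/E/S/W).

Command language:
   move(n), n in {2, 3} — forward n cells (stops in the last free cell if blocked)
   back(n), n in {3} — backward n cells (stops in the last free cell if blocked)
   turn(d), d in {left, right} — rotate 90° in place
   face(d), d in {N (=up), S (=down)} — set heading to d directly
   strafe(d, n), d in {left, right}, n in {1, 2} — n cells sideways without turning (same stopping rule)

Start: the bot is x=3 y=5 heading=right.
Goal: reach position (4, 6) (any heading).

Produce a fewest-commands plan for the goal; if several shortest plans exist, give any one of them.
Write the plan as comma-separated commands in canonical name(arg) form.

t0: x=3 y=5 heading=right
step 1 (move(2)): x=4 y=5 heading=right
step 2 (strafe(left, 1)): x=4 y=6 heading=right
minimal: 2 command(s), checked below 2.

move(2), strafe(left, 1)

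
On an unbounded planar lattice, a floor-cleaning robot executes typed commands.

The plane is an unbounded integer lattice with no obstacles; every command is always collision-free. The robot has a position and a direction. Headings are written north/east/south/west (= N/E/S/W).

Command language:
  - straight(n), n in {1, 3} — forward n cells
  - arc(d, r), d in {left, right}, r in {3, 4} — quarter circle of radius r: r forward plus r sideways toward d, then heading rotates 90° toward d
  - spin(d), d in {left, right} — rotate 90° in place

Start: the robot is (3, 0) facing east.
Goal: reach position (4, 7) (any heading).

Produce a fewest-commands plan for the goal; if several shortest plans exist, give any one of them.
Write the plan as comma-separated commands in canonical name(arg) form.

arc(left, 4), arc(left, 3)

start: (3, 0) facing east
[1] after arc(left, 4): (7, 4) facing north
[2] after arc(left, 3): (4, 7) facing west
no 1-step plan works, so 2 is optimal.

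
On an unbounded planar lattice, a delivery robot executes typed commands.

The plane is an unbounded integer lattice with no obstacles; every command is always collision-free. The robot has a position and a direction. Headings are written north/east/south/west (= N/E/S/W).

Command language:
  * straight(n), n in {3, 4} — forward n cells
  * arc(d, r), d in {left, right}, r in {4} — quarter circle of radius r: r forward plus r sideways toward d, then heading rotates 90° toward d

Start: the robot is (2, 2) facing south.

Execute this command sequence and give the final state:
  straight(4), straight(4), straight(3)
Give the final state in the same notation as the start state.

(2, -9) facing south

from: (2, 2) facing south
t=1 straight(4) ⇒ (2, -2) facing south
t=2 straight(4) ⇒ (2, -6) facing south
t=3 straight(3) ⇒ (2, -9) facing south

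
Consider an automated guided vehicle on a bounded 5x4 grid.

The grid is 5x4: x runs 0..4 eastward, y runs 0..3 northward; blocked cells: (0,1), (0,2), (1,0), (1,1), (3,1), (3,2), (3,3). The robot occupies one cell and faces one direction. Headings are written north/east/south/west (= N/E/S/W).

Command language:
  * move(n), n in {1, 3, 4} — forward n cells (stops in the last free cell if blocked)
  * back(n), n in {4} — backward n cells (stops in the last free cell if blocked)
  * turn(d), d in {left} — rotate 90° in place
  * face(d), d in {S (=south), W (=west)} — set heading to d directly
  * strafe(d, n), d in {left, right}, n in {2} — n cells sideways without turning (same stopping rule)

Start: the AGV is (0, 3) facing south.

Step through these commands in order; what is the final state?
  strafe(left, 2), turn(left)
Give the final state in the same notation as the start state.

(2, 3) facing east

begin: (0, 3) facing south
1. strafe(left, 2) → (2, 3) facing south
2. turn(left) → (2, 3) facing east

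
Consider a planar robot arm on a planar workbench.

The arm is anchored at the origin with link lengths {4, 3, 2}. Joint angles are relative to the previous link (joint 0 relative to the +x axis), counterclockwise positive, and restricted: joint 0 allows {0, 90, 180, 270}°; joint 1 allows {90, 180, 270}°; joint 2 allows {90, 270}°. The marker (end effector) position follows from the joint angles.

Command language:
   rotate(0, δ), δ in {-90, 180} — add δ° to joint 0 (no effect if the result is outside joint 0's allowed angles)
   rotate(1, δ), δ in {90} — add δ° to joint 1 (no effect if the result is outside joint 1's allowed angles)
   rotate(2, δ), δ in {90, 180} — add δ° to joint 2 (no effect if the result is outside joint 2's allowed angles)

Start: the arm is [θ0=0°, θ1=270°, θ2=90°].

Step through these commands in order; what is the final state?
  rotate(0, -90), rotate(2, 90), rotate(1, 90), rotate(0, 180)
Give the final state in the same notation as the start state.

[θ0=90°, θ1=270°, θ2=90°]

initial: [θ0=0°, θ1=270°, θ2=90°]
[1] after rotate(0, -90): [θ0=270°, θ1=270°, θ2=90°]
[2] after rotate(2, 90): [θ0=270°, θ1=270°, θ2=90°]
[3] after rotate(1, 90): [θ0=270°, θ1=270°, θ2=90°]
[4] after rotate(0, 180): [θ0=90°, θ1=270°, θ2=90°]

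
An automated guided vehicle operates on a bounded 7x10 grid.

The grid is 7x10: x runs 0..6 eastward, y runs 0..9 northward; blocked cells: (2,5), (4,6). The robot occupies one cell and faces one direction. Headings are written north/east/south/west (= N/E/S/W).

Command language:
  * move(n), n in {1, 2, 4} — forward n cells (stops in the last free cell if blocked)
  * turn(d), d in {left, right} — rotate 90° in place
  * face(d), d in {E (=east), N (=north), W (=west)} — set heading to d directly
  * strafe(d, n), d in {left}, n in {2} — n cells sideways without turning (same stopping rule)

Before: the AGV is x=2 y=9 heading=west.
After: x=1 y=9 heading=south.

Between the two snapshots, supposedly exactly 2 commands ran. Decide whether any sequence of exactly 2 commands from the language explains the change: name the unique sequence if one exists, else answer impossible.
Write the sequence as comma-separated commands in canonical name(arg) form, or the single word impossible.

key: cell and facing (now S) both changed — the 2 commands mix motion and turning
initial: x=2 y=9 heading=west
[1] after move(1): x=1 y=9 heading=west
[2] after turn(left): x=1 y=9 heading=south
no rival 2-sequence matches.

move(1), turn(left)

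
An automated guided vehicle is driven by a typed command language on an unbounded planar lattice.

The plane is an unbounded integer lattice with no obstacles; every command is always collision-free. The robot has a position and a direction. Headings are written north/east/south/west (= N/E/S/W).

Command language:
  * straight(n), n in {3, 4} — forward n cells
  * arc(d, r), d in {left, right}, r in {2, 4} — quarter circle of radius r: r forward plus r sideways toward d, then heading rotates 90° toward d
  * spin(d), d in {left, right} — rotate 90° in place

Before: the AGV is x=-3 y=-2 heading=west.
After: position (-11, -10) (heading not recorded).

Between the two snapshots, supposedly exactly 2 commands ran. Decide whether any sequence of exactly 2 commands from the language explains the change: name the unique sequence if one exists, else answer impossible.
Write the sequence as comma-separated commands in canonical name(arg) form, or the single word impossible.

key: order matters: swapping arc(left, 4) and arc(right, 4) lands elsewhere
begin: x=-3 y=-2 heading=west
t=1 arc(left, 4) ⇒ x=-7 y=-6 heading=south
t=2 arc(right, 4) ⇒ x=-11 y=-10 heading=west
all 64 alternatives checked — unique.

arc(left, 4), arc(right, 4)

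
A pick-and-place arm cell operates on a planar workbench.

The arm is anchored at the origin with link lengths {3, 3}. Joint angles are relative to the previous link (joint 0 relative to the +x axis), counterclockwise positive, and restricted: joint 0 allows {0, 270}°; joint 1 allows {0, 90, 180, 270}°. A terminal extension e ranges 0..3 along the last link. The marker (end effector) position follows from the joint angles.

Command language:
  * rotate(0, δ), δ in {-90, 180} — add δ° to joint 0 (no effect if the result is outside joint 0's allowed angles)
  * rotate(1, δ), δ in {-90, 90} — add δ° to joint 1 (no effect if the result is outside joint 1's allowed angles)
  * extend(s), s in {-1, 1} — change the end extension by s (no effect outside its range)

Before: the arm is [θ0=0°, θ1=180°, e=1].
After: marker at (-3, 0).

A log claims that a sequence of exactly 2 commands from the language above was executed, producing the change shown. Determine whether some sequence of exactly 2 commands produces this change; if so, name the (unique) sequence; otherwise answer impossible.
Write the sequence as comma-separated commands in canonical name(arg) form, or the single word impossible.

start: [θ0=0°, θ1=180°, e=1]
1. extend(1) → [θ0=0°, θ1=180°, e=2]
2. extend(1) → [θ0=0°, θ1=180°, e=3]
no rival 2-sequence matches.

extend(1), extend(1)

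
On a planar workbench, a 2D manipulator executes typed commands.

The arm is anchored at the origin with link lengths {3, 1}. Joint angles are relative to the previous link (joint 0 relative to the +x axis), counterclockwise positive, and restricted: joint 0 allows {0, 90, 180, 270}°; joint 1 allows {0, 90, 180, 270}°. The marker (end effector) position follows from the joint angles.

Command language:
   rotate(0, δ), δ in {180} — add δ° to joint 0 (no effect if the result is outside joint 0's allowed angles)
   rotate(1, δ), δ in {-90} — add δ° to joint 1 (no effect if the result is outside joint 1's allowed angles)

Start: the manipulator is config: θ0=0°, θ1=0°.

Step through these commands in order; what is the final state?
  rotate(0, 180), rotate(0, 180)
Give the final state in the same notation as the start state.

begin: config: θ0=0°, θ1=0°
[1] after rotate(0, 180): config: θ0=180°, θ1=0°
[2] after rotate(0, 180): config: θ0=0°, θ1=0°

config: θ0=0°, θ1=0°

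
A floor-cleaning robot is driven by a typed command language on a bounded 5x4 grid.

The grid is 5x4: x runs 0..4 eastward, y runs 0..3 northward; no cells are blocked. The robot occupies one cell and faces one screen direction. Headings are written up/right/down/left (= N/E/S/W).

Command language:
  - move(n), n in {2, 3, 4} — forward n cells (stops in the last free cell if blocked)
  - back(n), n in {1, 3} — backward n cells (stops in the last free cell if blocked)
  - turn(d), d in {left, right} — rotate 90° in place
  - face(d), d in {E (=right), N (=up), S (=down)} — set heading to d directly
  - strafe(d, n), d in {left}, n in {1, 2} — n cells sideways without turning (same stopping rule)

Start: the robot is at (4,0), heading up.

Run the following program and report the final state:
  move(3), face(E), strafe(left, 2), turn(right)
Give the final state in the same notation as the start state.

at (4,3), heading down

t0: at (4,0), heading up
t=1 move(3) ⇒ at (4,3), heading up
t=2 face(E) ⇒ at (4,3), heading right
t=3 strafe(left, 2) ⇒ at (4,3), heading right
t=4 turn(right) ⇒ at (4,3), heading down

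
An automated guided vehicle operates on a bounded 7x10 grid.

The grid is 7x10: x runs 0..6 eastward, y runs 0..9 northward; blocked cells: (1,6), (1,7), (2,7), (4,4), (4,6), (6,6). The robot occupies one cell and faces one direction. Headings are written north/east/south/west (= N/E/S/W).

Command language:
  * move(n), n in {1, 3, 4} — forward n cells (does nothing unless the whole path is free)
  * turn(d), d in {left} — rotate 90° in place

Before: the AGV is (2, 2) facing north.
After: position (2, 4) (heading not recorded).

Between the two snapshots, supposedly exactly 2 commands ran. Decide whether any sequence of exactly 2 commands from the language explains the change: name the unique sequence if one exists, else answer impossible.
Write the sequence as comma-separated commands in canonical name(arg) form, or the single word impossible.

move(1), move(1)

begin: (2, 2) facing north
t=1 move(1) ⇒ (2, 3) facing north
t=2 move(1) ⇒ (2, 4) facing north
all 16 alternatives checked — unique.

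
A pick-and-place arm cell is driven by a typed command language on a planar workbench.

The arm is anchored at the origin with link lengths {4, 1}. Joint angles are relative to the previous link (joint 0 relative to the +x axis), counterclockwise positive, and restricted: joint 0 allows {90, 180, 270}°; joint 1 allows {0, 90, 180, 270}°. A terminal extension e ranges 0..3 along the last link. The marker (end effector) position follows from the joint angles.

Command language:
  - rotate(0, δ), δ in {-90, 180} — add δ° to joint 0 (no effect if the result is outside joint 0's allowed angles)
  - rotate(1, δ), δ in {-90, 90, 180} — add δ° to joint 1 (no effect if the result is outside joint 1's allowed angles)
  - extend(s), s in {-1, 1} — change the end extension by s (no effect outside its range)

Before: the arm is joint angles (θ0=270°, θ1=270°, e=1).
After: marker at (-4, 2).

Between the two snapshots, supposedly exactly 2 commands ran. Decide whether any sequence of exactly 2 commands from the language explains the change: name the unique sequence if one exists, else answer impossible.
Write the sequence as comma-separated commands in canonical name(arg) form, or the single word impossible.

rotate(0, -90), rotate(0, 180)

key: order matters: swapping rotate(0, -90) and rotate(0, 180) lands elsewhere
start: joint angles (θ0=270°, θ1=270°, e=1)
step 1 (rotate(0, -90)): joint angles (θ0=180°, θ1=270°, e=1)
step 2 (rotate(0, 180)): joint angles (θ0=180°, θ1=270°, e=1)
no rival 2-sequence matches.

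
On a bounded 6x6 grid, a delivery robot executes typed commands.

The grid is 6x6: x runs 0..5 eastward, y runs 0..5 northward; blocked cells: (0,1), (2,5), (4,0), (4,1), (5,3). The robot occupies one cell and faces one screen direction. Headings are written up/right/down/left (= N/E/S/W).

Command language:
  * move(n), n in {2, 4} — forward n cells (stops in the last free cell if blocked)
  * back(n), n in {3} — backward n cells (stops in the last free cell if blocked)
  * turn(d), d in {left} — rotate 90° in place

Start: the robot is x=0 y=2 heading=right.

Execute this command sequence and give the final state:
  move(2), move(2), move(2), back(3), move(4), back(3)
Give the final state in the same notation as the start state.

x=2 y=2 heading=right

initial: x=0 y=2 heading=right
step 1 (move(2)): x=2 y=2 heading=right
step 2 (move(2)): x=4 y=2 heading=right
step 3 (move(2)): x=5 y=2 heading=right
step 4 (back(3)): x=2 y=2 heading=right
step 5 (move(4)): x=5 y=2 heading=right
step 6 (back(3)): x=2 y=2 heading=right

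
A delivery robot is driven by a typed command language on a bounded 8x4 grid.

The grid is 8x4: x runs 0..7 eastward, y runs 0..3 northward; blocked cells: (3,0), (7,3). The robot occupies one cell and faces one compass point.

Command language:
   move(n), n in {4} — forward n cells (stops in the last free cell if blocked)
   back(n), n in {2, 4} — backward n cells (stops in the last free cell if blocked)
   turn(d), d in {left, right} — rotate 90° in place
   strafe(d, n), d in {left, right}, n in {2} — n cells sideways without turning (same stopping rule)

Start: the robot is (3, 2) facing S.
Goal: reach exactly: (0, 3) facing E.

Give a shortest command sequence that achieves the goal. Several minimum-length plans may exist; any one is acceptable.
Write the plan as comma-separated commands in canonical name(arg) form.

t0: (3, 2) facing S
t=1 turn(left) ⇒ (3, 2) facing E
t=2 strafe(left, 2) ⇒ (3, 3) facing E
t=3 back(4) ⇒ (0, 3) facing E
shorter routes all fall short; 3 is best.

turn(left), strafe(left, 2), back(4)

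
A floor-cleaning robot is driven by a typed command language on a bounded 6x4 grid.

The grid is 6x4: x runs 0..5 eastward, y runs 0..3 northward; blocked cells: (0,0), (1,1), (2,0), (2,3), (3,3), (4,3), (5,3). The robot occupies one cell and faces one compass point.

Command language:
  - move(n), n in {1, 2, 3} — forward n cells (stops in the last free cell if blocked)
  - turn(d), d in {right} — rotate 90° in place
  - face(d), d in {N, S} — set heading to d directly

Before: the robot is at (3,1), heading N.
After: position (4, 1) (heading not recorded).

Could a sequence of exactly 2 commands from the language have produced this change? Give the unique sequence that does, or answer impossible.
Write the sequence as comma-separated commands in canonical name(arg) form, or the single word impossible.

turn(right), move(1)

key: order matters: swapping turn(right) and move(1) lands elsewhere
from: at (3,1), heading N
step 1 (turn(right)): at (3,1), heading E
step 2 (move(1)): at (4,1), heading E
no other 2-command option fits: unique.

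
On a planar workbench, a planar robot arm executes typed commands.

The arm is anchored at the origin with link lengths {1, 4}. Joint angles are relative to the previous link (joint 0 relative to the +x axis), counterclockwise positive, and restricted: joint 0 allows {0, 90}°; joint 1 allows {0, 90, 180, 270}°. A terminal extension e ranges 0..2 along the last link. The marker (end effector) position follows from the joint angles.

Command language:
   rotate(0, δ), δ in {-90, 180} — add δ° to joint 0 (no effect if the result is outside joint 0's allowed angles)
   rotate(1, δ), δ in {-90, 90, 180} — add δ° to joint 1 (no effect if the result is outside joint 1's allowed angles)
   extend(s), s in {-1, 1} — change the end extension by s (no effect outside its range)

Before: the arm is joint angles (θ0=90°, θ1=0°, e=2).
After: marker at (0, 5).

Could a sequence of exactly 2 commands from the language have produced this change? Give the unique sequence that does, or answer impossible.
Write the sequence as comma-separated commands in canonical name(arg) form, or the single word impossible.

extend(-1), extend(-1)

from: joint angles (θ0=90°, θ1=0°, e=2)
t=1 extend(-1) ⇒ joint angles (θ0=90°, θ1=0°, e=1)
t=2 extend(-1) ⇒ joint angles (θ0=90°, θ1=0°, e=0)
uniquely the one of 49 2-step routes that fits.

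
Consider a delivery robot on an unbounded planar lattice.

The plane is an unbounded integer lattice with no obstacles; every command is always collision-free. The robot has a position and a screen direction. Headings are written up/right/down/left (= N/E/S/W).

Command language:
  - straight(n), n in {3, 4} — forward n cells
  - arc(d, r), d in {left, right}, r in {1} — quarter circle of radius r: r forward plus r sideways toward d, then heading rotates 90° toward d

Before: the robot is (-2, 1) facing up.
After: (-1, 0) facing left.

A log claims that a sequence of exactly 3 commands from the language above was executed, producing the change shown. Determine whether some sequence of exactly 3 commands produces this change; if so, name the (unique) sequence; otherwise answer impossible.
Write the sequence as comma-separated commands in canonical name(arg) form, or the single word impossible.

arc(right, 1), arc(right, 1), arc(right, 1)

key: position moved to (-1,0) AND the heading swung to W — translation plus rotation needed
start: (-2, 1) facing up
1. arc(right, 1) → (-1, 2) facing right
2. arc(right, 1) → (0, 1) facing down
3. arc(right, 1) → (-1, 0) facing left
uniquely the one of 64 3-step routes that fits.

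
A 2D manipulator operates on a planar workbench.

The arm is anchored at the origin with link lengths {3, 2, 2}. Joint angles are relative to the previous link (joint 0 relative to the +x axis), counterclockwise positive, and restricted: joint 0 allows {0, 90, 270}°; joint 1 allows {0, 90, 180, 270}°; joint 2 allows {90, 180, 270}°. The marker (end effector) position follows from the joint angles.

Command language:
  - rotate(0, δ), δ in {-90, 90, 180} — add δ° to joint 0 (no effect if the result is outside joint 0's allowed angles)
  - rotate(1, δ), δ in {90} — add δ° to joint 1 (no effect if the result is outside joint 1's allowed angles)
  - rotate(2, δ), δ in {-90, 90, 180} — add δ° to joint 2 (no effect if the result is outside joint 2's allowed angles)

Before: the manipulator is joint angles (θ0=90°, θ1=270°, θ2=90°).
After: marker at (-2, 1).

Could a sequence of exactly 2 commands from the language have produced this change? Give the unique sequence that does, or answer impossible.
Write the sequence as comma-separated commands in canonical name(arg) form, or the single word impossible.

from: joint angles (θ0=90°, θ1=270°, θ2=90°)
1. rotate(1, 90) → joint angles (θ0=90°, θ1=0°, θ2=90°)
2. rotate(1, 90) → joint angles (θ0=90°, θ1=90°, θ2=90°)
all 49 alternatives checked — unique.

rotate(1, 90), rotate(1, 90)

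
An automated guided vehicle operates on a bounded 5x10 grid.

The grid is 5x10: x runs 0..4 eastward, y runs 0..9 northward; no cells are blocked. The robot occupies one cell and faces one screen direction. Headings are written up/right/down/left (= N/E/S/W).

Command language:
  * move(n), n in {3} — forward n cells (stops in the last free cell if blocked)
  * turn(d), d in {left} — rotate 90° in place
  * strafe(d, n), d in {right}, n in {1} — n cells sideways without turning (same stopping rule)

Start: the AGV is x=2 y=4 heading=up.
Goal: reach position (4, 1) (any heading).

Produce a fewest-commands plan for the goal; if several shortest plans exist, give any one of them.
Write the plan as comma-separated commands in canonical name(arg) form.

start: x=2 y=4 heading=up
[1] after strafe(right, 1): x=3 y=4 heading=up
[2] after strafe(right, 1): x=4 y=4 heading=up
[3] after turn(left): x=4 y=4 heading=left
[4] after turn(left): x=4 y=4 heading=down
[5] after move(3): x=4 y=1 heading=down
minimal: 5 command(s), checked below 5.

strafe(right, 1), strafe(right, 1), turn(left), turn(left), move(3)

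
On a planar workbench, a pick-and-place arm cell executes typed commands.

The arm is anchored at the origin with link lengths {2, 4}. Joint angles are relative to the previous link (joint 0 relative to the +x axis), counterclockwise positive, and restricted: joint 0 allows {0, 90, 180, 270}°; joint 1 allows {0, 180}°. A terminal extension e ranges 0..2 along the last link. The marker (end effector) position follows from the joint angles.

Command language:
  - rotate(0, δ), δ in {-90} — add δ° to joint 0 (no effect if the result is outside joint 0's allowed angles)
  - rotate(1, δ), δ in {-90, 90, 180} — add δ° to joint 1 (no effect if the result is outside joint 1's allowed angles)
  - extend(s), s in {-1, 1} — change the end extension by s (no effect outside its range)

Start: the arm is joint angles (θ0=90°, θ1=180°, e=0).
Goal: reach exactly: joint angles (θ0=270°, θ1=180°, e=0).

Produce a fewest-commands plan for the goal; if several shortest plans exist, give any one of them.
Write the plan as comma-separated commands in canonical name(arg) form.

from: joint angles (θ0=90°, θ1=180°, e=0)
1. rotate(0, -90) → joint angles (θ0=0°, θ1=180°, e=0)
2. rotate(0, -90) → joint angles (θ0=270°, θ1=180°, e=0)
nothing shorter than 2 reaches the goal.

rotate(0, -90), rotate(0, -90)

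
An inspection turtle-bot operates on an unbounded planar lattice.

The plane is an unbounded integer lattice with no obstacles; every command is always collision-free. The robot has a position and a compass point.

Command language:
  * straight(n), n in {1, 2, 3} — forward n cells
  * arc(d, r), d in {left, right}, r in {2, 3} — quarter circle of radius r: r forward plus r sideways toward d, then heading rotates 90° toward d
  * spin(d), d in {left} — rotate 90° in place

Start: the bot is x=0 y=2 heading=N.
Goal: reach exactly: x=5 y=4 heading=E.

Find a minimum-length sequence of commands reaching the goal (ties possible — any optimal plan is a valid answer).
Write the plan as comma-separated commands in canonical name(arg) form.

arc(right, 2), straight(3)

from: x=0 y=2 heading=N
1. arc(right, 2) → x=2 y=4 heading=E
2. straight(3) → x=5 y=4 heading=E
no 1-step plan works, so 2 is optimal.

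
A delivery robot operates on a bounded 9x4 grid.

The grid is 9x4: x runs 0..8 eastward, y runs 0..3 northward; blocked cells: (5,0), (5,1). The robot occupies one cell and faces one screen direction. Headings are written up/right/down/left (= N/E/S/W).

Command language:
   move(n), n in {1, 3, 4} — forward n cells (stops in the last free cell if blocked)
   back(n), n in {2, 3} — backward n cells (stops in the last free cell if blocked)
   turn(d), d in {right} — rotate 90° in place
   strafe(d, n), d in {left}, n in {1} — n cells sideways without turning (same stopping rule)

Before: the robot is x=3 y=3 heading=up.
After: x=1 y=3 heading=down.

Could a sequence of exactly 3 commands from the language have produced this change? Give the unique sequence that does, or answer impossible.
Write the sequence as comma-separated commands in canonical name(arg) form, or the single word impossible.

turn(right), back(2), turn(right)

key: cell and facing (now S) both changed — the 3 commands mix motion and turning
initial: x=3 y=3 heading=up
t=1 turn(right) ⇒ x=3 y=3 heading=right
t=2 back(2) ⇒ x=1 y=3 heading=right
t=3 turn(right) ⇒ x=1 y=3 heading=down
uniquely the one of 343 3-step routes that fits.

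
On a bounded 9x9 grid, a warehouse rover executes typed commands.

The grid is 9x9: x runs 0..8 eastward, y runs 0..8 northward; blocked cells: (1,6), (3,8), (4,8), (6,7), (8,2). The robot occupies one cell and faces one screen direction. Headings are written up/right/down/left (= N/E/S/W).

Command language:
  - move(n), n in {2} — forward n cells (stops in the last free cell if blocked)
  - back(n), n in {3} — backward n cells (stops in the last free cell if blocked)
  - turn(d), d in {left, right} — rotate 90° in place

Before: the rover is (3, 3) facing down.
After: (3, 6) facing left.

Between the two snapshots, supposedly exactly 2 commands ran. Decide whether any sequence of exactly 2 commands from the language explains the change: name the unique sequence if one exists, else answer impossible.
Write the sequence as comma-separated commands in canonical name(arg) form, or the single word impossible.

key: running turn(right) before back(3) would end elsewhere — order is forced
from: (3, 3) facing down
t=1 back(3) ⇒ (3, 6) facing down
t=2 turn(right) ⇒ (3, 6) facing left
no other 2-command option fits: unique.

back(3), turn(right)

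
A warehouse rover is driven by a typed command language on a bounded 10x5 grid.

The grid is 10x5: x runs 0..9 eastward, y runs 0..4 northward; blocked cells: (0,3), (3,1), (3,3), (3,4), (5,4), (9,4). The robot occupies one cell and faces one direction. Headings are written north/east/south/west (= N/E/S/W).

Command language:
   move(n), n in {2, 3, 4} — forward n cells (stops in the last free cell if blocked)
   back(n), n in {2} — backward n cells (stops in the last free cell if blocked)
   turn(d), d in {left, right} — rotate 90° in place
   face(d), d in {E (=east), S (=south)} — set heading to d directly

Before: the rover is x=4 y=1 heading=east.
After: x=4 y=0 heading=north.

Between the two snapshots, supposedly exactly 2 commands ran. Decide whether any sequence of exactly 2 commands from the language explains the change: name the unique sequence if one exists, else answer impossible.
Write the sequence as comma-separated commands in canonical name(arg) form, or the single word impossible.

turn(left), back(2)

key: cell and facing (now N) both changed — the 2 commands mix motion and turning
start: x=4 y=1 heading=east
step 1 (turn(left)): x=4 y=1 heading=north
step 2 (back(2)): x=4 y=0 heading=north
no other 2-command option fits: unique.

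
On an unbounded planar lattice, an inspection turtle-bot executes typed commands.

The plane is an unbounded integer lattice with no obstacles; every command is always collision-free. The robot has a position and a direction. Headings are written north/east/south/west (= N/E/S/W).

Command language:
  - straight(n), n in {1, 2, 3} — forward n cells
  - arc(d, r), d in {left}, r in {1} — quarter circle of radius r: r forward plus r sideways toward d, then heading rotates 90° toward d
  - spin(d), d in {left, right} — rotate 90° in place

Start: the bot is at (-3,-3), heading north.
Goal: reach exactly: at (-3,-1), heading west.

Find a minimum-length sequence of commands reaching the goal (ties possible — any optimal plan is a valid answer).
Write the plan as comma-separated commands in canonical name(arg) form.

straight(2), spin(left)

initial: at (-3,-3), heading north
step 1 (straight(2)): at (-3,-1), heading north
step 2 (spin(left)): at (-3,-1), heading west
nothing shorter than 2 reaches the goal.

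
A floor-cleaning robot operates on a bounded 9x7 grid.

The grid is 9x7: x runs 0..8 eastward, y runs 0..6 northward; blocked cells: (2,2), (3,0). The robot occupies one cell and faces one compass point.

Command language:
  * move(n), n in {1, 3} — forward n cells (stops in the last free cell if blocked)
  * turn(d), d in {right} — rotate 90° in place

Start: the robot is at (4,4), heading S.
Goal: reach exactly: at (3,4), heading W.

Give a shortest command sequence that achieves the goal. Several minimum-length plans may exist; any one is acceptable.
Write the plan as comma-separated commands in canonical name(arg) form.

begin: at (4,4), heading S
t=1 turn(right) ⇒ at (4,4), heading W
t=2 move(1) ⇒ at (3,4), heading W
minimal: 2 command(s), checked below 2.

turn(right), move(1)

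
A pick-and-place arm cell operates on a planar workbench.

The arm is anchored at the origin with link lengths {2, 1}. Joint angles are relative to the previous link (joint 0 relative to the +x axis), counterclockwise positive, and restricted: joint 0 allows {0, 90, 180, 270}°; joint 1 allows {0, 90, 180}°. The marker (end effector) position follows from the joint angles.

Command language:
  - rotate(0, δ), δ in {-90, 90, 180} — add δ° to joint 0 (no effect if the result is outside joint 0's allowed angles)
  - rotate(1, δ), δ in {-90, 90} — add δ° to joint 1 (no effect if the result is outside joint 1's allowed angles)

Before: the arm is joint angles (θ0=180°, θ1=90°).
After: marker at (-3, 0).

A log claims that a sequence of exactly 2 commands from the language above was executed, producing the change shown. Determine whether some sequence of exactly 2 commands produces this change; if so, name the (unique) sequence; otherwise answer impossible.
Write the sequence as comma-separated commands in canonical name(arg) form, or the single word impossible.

rotate(1, -90), rotate(1, -90)

t0: joint angles (θ0=180°, θ1=90°)
[1] after rotate(1, -90): joint angles (θ0=180°, θ1=0°)
[2] after rotate(1, -90): joint angles (θ0=180°, θ1=0°)
no other 2-command option fits: unique.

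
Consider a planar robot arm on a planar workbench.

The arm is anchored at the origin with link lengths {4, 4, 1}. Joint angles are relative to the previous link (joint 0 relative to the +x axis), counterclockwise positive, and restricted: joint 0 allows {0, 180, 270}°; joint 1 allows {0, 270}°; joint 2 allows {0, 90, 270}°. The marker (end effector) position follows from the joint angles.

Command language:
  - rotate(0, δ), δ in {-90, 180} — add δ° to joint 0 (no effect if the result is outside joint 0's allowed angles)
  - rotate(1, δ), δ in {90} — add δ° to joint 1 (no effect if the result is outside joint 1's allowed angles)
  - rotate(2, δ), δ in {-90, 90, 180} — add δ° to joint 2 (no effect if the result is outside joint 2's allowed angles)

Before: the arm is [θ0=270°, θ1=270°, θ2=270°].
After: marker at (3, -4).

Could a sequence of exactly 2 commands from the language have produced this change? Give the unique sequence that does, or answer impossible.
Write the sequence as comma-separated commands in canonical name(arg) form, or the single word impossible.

key: running rotate(0, 180) before rotate(0, -90) would end elsewhere — order is forced
begin: [θ0=270°, θ1=270°, θ2=270°]
1. rotate(0, -90) → [θ0=180°, θ1=270°, θ2=270°]
2. rotate(0, 180) → [θ0=0°, θ1=270°, θ2=270°]
no other 2-command option fits: unique.

rotate(0, -90), rotate(0, 180)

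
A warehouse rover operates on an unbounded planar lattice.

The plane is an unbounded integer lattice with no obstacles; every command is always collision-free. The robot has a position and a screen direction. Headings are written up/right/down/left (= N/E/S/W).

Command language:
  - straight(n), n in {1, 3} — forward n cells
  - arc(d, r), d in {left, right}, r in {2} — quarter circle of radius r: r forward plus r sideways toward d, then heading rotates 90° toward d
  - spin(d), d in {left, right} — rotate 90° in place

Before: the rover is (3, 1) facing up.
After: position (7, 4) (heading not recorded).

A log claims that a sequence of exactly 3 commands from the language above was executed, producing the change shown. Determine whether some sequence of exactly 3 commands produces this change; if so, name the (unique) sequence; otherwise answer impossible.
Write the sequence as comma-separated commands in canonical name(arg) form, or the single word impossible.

key: running arc(right, 2) before straight(3) would end elsewhere — order is forced
t0: (3, 1) facing up
t=1 straight(3) ⇒ (3, 4) facing up
t=2 arc(right, 2) ⇒ (5, 6) facing right
t=3 arc(right, 2) ⇒ (7, 4) facing down
uniquely the one of 216 3-step routes that fits.

straight(3), arc(right, 2), arc(right, 2)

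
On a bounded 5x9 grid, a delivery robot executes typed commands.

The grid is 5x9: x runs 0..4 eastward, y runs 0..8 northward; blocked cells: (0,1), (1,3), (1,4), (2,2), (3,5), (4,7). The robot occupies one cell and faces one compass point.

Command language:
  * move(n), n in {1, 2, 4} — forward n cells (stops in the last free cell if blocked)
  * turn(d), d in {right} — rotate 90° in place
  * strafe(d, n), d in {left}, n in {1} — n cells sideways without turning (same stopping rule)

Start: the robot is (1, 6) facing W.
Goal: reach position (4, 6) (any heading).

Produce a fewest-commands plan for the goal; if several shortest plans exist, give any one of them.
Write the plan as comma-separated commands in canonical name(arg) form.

start: (1, 6) facing W
step 1 (turn(right)): (1, 6) facing N
step 2 (turn(right)): (1, 6) facing E
step 3 (move(4)): (4, 6) facing E
minimal: 3 command(s), checked below 3.

turn(right), turn(right), move(4)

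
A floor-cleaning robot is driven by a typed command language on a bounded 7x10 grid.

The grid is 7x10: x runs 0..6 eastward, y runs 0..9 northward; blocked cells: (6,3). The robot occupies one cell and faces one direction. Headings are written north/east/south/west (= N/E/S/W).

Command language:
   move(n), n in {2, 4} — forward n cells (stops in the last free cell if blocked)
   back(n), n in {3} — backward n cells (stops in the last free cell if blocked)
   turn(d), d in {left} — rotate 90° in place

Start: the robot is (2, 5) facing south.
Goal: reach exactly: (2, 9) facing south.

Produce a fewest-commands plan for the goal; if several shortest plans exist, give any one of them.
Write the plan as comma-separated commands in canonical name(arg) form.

back(3), back(3)

begin: (2, 5) facing south
1. back(3) → (2, 8) facing south
2. back(3) → (2, 9) facing south
shorter routes all fall short; 2 is best.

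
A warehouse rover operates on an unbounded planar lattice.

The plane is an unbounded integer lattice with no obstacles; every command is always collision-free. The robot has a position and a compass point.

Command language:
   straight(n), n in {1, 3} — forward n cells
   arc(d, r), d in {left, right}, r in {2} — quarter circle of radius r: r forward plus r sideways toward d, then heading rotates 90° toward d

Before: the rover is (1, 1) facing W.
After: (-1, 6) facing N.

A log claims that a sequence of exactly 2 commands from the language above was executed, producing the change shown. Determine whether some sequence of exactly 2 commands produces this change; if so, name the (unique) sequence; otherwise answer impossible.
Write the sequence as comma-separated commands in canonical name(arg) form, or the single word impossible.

key: position moved to (-1,6) AND the heading swung to N — translation plus rotation needed
initial: (1, 1) facing W
t=1 arc(right, 2) ⇒ (-1, 3) facing N
t=2 straight(3) ⇒ (-1, 6) facing N
all 16 alternatives checked — unique.

arc(right, 2), straight(3)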